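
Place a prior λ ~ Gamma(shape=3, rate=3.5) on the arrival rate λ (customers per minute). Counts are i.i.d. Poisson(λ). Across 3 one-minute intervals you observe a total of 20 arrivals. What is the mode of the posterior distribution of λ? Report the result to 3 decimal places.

Σxᵢ = 20, n = 3.
Posterior ∝ λ^2e^(−3.5λ) · λ^20e^(−3λ) = λ^22e^(−6.5λ), i.e. Gamma(shape=23, rate=6.5).
The mode of a Gamma(a, b) with a ≥ 1 (shape–rate) is (a−1)/b = 22/6.5 ≈ 3.385.

λ̂_MAP = 3.385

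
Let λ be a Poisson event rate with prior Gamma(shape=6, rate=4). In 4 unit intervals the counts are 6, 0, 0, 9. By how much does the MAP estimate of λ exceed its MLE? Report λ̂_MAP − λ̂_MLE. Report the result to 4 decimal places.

Σxᵢ = 15. Posterior is Gamma(21, 8); MAP = (21−1)/8 = 20/8 ≈ 2.50000.
MLE = x̄ = 15/4 ≈ 3.75000.
Difference = 20/8 − 15/4 = -5/4 ≈ -1.2500.

MAP − MLE = -1.2500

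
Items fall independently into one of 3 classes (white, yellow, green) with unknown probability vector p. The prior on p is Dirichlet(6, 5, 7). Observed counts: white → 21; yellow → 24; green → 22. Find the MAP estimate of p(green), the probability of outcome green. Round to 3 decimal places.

MAP estimate of p(green) = 0.341

The posterior is Dirichlet(αᵢ + nᵢ) = Dirichlet(27, 29, 29).
For a Dirichlet(a₁,…,a_K) with all aᵢ > 1, the mode has j-th component (aⱼ − 1)/(Σaᵢ − K).
Here Σaᵢ = 85 and K = 3, so p(green) = (29 − 1)/(85 − 3) = 28/82 ≈ 0.341.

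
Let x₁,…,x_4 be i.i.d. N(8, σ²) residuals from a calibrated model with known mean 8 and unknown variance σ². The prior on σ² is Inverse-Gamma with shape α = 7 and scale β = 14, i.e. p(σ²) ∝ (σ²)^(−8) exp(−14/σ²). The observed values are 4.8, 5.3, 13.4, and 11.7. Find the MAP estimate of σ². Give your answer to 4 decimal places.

Sum of squared deviations about the known mean: SS = (4.8−8)² + (5.3−8)² + (13.4−8)² + (11.7−8)² = 60.38.
The Normal likelihood contributes (σ²)^(−n/2) exp(−SS/(2σ²)), so the posterior is Inverse-Gamma(α + n/2, β + SS/2) = Inverse-Gamma(9, 44.19).
The mode of Inverse-Gamma(a, b) is b/(a+1) = 44.19/10 ≈ 4.4190.

σ̂²_MAP = 4.4190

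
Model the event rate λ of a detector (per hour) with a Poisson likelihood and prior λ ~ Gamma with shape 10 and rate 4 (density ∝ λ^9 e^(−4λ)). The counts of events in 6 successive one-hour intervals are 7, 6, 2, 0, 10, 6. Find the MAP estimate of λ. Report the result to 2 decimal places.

Σxᵢ = 7+6+2+0+10+6 = 31, with n = 6.
Posterior ∝ λ^9e^(−4λ) · λ^31e^(−6λ) = λ^40e^(−10λ), i.e. Gamma(shape=41, rate=10).
The mode of a Gamma(a, b) with a ≥ 1 (shape–rate) is (a−1)/b = 40/10 ≈ 4.00.

λ̂_MAP = 4.00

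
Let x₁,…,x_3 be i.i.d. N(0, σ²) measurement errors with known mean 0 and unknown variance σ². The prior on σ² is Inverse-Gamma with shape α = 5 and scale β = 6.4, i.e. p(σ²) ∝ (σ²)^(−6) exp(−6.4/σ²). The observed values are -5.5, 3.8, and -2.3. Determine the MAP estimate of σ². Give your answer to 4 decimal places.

σ̂²_MAP = 4.1853

Sum of squared deviations about the known mean: SS = (-5.5−0)² + (3.8−0)² + (-2.3−0)² = 49.98.
The Normal likelihood contributes (σ²)^(−n/2) exp(−SS/(2σ²)), so the posterior is Inverse-Gamma(α + n/2, β + SS/2) = Inverse-Gamma(6.5, 31.39).
The mode of Inverse-Gamma(a, b) is b/(a+1) = 31.39/7.5 ≈ 4.1853.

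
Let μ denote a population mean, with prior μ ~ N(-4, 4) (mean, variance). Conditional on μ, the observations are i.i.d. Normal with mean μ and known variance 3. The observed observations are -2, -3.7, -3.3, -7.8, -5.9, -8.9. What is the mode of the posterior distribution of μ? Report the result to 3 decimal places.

n = 6; x̄ = ((-2) + (-3.7) + (-3.3) + (-7.8) + (-5.9) + (-8.9))/6 = -31.6/6 = -79/15 ≈ -5.2667.
For a Normal prior and Normal likelihood with known variance, the posterior is Normal; its mode equals its mean, the precision-weighted average.
Prior precision 1/σ₀² = 1/4 = 0.25; data precision n/σ² = 6/3 = 2.
μ̂ = (0.25·(-4) + 2·(-79/15)) / (0.25 + 2) = (-173/15)/2.25 = -692/135 ≈ -5.126.

μ̂_MAP = -5.126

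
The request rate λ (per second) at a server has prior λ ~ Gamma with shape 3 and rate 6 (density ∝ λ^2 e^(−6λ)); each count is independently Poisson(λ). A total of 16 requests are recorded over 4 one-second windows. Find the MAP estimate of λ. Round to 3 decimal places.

Σxᵢ = 16, n = 4.
Posterior ∝ λ^2e^(−6λ) · λ^16e^(−4λ) = λ^18e^(−10λ), i.e. Gamma(shape=19, rate=10).
The mode of a Gamma(a, b) with a ≥ 1 (shape–rate) is (a−1)/b = 18/10 ≈ 1.800.

λ̂_MAP = 1.800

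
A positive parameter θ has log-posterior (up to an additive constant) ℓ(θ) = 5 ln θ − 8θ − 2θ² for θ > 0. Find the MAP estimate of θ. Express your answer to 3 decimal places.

ℓ'(θ) = 5/θ − 8 − 4θ. Setting this to zero and multiplying by θ: 4θ² + 8θ − 5 = 0.
θ = (−8 + √(8² + 4·4·5)) / (2·4) = (−8 + √144) / 8 = (−8 + 12)/8 = 1/2.
ℓ''(θ) = −5/θ² − 4 < 0, confirming a maximum.

θ̂_MAP = 0.500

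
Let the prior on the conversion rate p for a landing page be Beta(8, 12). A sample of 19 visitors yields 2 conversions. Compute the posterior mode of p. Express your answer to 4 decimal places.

Prior: Beta(8, 12).
Data: 2 successes in 19 trials. The binomial likelihood contributes p^2(1−p)^17, so the posterior is Beta(8+2, 12+17) = Beta(10, 29).
For Beta(a, b) with a, b > 1 the mode is (a−1)/(a+b−2) = 9/37 ≈ 0.2432.

p̂_MAP = 0.2432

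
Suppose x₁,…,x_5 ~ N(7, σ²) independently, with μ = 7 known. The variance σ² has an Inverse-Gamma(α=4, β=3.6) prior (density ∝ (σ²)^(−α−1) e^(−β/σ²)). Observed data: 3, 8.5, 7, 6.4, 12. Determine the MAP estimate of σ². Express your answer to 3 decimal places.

σ̂²_MAP = 3.387

Sum of squared deviations about the known mean: SS = (3−7)² + (8.5−7)² + (7−7)² + (6.4−7)² + (12−7)² = 43.61.
The Normal likelihood contributes (σ²)^(−n/2) exp(−SS/(2σ²)), so the posterior is Inverse-Gamma(α + n/2, β + SS/2) = Inverse-Gamma(6.5, 25.405).
The mode of Inverse-Gamma(a, b) is b/(a+1) = 25.405/7.5 ≈ 3.387.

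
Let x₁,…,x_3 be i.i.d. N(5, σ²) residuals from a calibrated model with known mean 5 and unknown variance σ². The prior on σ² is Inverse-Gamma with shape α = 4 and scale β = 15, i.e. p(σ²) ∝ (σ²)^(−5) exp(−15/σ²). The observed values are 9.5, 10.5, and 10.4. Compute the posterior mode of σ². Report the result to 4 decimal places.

σ̂²_MAP = 8.4354

Sum of squared deviations about the known mean: SS = (9.5−5)² + (10.5−5)² + (10.4−5)² = 79.66.
The Normal likelihood contributes (σ²)^(−n/2) exp(−SS/(2σ²)), so the posterior is Inverse-Gamma(α + n/2, β + SS/2) = Inverse-Gamma(5.5, 54.83).
The mode of Inverse-Gamma(a, b) is b/(a+1) = 54.83/6.5 ≈ 8.4354.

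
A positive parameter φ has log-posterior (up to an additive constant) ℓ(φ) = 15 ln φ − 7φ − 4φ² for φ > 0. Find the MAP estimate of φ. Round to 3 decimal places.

ℓ'(φ) = 15/φ − 7 − 8φ. Setting this to zero and multiplying by φ: 8φ² + 7φ − 15 = 0.
φ = (−7 + √(7² + 4·8·15)) / (2·8) = (−7 + √529) / 16 = (−7 + 23)/16 = 1.
ℓ''(φ) = −15/φ² − 8 < 0, confirming a maximum.

φ̂_MAP = 1.000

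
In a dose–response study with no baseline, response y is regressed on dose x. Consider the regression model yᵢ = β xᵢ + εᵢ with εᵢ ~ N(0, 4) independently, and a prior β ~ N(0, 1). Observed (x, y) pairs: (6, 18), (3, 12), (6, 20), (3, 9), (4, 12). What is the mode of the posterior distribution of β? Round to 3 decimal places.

log p(β | y) = −Σ(yᵢ − βxᵢ)²/(2·4) − β²/(2·1) + const.
Setting the derivative to zero: Σxᵢ(yᵢ − βxᵢ)/4 − β/1 = 0, so β = Σxᵢyᵢ / (Σxᵢ² + σ²/τ²).
Σxᵢyᵢ = 6·18 + 3·12 + 6·20 + 3·9 + 4·12 = 339; Σxᵢ² = 106; σ²/τ² = 4.
β̂_MAP = 339 / (106 + 4) = 339/110 ≈ 3.082.

β̂_MAP = 3.082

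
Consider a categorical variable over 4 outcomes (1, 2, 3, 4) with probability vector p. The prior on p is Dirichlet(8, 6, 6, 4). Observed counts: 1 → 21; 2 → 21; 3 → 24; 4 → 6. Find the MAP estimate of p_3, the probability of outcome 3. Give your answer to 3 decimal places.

The posterior is Dirichlet(αᵢ + nᵢ) = Dirichlet(29, 27, 30, 10).
For a Dirichlet(a₁,…,a_K) with all aᵢ > 1, the mode has j-th component (aⱼ − 1)/(Σaᵢ − K).
Here Σaᵢ = 96 and K = 4, so p_3 = (30 − 1)/(96 − 4) = 29/92 ≈ 0.315.

MAP estimate: 0.315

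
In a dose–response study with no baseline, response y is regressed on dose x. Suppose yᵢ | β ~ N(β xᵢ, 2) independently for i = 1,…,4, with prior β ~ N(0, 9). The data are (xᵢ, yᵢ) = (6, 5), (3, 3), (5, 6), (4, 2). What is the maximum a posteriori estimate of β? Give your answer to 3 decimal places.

log p(β | y) = −Σ(yᵢ − βxᵢ)²/(2·2) − β²/(2·9) + const.
Setting the derivative to zero: Σxᵢ(yᵢ − βxᵢ)/2 − β/9 = 0, so β = Σxᵢyᵢ / (Σxᵢ² + σ²/τ²).
Σxᵢyᵢ = 6·5 + 3·3 + 5·6 + 4·2 = 77; Σxᵢ² = 86; σ²/τ² = 2/9.
β̂_MAP = 77 / (86 + 2/9) = 77/(776/9) = 693/776 ≈ 0.893.

β̂_MAP = 0.893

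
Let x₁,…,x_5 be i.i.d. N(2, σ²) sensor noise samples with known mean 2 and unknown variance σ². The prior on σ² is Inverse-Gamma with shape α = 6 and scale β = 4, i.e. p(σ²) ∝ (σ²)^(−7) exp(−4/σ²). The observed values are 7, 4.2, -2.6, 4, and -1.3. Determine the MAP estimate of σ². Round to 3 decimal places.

σ̂²_MAP = 3.889

Sum of squared deviations about the known mean: SS = (7−2)² + (4.2−2)² + (-2.6−2)² + (4−2)² + (-1.3−2)² = 65.89.
The Normal likelihood contributes (σ²)^(−n/2) exp(−SS/(2σ²)), so the posterior is Inverse-Gamma(α + n/2, β + SS/2) = Inverse-Gamma(8.5, 36.945).
The mode of Inverse-Gamma(a, b) is b/(a+1) = 36.945/9.5 ≈ 3.889.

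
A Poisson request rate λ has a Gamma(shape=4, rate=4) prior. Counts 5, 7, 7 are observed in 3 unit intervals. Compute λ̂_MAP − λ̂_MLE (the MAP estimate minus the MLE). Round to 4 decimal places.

MAP − MLE = -3.1905

Σxᵢ = 19. Posterior is Gamma(23, 7); MAP = (23−1)/7 = 22/7 ≈ 3.14286.
MLE = x̄ = 19/3 ≈ 6.33333.
Difference = 22/7 − 19/3 = -67/21 ≈ -3.1905.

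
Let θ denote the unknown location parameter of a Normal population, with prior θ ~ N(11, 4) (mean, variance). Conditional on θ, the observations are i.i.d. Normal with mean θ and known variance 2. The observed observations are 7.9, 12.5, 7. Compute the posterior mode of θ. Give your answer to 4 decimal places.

θ̂_MAP = 9.4000

n = 3; x̄ = (7.9 + 12.5 + 7)/3 = 27.4/3 = 137/15 ≈ 9.1333.
For a Normal prior and Normal likelihood with known variance, the posterior is Normal; its mode equals its mean, the precision-weighted average.
Prior precision 1/σ₀² = 1/4 = 0.25; data precision n/σ² = 3/2 = 1.5.
θ̂ = (0.25·11 + 1.5·(137/15)) / (0.25 + 1.5) = 16.45/1.75 = 9.4000.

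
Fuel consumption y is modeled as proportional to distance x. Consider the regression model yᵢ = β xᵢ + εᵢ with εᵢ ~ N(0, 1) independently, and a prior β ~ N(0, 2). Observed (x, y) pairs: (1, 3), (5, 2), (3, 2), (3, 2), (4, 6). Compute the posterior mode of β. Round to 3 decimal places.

β̂_MAP = 0.810

log p(β | y) = −Σ(yᵢ − βxᵢ)²/(2·1) − β²/(2·2) + const.
Setting the derivative to zero: Σxᵢ(yᵢ − βxᵢ)/1 − β/2 = 0, so β = Σxᵢyᵢ / (Σxᵢ² + σ²/τ²).
Σxᵢyᵢ = 1·3 + 5·2 + 3·2 + 3·2 + 4·6 = 49; Σxᵢ² = 60; σ²/τ² = 0.5.
β̂_MAP = 49 / (60 + 0.5) = 49/60.5 ≈ 0.810.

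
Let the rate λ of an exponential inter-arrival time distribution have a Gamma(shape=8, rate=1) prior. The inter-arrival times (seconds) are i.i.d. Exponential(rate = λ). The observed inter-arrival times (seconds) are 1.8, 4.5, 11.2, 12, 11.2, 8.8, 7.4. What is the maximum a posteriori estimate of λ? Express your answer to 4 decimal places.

The Exponential(rate=λ) likelihood is ∝ λ^n e^(−λΣtᵢ). Here n = 7 and Σtᵢ = 1.8 + 4.5 + 11.2 + 12 + 11.2 + 8.8 + 7.4 = 56.9.
Posterior ∝ λ^7e^(−1λ) · λ^7e^(−56.9λ) = λ^14e^(−57.9λ), i.e. Gamma(15, 57.9).
Mode = (a−1)/b = 14/57.9 ≈ 0.2418.

λ̂_MAP = 0.2418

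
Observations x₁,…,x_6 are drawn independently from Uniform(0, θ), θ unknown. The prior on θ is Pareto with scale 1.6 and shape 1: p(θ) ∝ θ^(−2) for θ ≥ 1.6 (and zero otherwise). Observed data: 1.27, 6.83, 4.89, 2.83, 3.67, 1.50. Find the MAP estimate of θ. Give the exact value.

The Uniform(0, θ) likelihood is θ^(−n) for θ ≥ max(xᵢ), zero otherwise. Here max(xᵢ) = 6.83.
Posterior ∝ θ^(−2) · θ^(−6) = θ^(−8) on θ ≥ max(1.6, 6.83) = 6.83.
This density is strictly decreasing in θ, so the posterior mode lies at the lower boundary of the support.

θ̂_MAP = 6.83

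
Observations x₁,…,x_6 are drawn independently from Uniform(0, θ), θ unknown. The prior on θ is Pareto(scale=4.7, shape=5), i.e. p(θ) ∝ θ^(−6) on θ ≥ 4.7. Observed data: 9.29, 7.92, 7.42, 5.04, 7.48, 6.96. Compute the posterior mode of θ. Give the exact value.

The Uniform(0, θ) likelihood is θ^(−n) for θ ≥ max(xᵢ), zero otherwise. Here max(xᵢ) = 9.29.
Posterior ∝ θ^(−6) · θ^(−6) = θ^(−12) on θ ≥ max(4.7, 9.29) = 9.29.
This density is strictly decreasing in θ, so the posterior mode lies at the lower boundary of the support.

θ̂_MAP = 9.29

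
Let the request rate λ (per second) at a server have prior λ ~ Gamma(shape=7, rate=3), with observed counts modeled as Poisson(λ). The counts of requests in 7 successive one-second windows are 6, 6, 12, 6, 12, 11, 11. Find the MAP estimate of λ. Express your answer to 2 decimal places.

λ̂_MAP = 7.00

Σxᵢ = 6+6+12+6+12+11+11 = 64, with n = 7.
Posterior ∝ λ^6e^(−3λ) · λ^64e^(−7λ) = λ^70e^(−10λ), i.e. Gamma(shape=71, rate=10).
The mode of a Gamma(a, b) with a ≥ 1 (shape–rate) is (a−1)/b = 70/10 ≈ 7.00.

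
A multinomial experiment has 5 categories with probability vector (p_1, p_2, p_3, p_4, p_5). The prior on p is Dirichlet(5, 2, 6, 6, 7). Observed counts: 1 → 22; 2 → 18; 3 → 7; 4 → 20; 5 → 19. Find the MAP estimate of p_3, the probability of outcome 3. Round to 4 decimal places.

The posterior is Dirichlet(αᵢ + nᵢ) = Dirichlet(27, 20, 13, 26, 26).
For a Dirichlet(a₁,…,a_K) with all aᵢ > 1, the mode has j-th component (aⱼ − 1)/(Σaᵢ − K).
Here Σaᵢ = 112 and K = 5, so p_3 = (13 − 1)/(112 − 5) = 12/107 ≈ 0.1121.

MAP estimate: 0.1121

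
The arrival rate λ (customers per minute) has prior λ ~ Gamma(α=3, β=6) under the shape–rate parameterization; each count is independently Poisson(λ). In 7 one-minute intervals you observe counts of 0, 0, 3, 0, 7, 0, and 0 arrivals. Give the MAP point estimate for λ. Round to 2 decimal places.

Σxᵢ = 0+0+3+0+7+0+0 = 10, with n = 7.
Posterior ∝ λ^2e^(−6λ) · λ^10e^(−7λ) = λ^12e^(−13λ), i.e. Gamma(shape=13, rate=13).
The mode of a Gamma(a, b) with a ≥ 1 (shape–rate) is (a−1)/b = 12/13 ≈ 0.92.

λ̂_MAP = 0.92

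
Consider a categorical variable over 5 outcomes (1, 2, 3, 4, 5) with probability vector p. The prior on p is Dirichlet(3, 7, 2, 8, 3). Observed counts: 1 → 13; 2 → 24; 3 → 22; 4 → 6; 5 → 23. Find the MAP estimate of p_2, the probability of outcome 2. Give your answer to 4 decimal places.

MAP estimate: 0.2830

The posterior is Dirichlet(αᵢ + nᵢ) = Dirichlet(16, 31, 24, 14, 26).
For a Dirichlet(a₁,…,a_K) with all aᵢ > 1, the mode has j-th component (aⱼ − 1)/(Σaᵢ − K).
Here Σaᵢ = 111 and K = 5, so p_2 = (31 − 1)/(111 − 5) = 30/106 ≈ 0.2830.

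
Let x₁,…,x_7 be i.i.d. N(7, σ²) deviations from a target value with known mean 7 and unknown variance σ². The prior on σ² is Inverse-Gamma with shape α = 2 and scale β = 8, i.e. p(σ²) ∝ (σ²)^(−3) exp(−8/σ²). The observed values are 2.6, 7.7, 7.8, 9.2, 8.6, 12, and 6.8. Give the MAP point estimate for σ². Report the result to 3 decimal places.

Sum of squared deviations about the known mean: SS = (2.6−7)² + (7.7−7)² + (7.8−7)² + (9.2−7)² + (8.6−7)² + (12−7)² + (6.8−7)² = 52.93.
The Normal likelihood contributes (σ²)^(−n/2) exp(−SS/(2σ²)), so the posterior is Inverse-Gamma(α + n/2, β + SS/2) = Inverse-Gamma(5.5, 34.465).
The mode of Inverse-Gamma(a, b) is b/(a+1) = 34.465/6.5 ≈ 5.302.

σ̂²_MAP = 5.302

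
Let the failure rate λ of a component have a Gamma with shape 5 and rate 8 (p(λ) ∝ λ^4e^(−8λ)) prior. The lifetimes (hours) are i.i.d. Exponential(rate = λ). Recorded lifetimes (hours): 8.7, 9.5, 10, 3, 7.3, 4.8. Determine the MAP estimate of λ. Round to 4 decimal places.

The Exponential(rate=λ) likelihood is ∝ λ^n e^(−λΣtᵢ). Here n = 6 and Σtᵢ = 8.7 + 9.5 + 10 + 3 + 7.3 + 4.8 = 43.3.
Posterior ∝ λ^4e^(−8λ) · λ^6e^(−43.3λ) = λ^10e^(−51.3λ), i.e. Gamma(11, 51.3).
Mode = (a−1)/b = 10/51.3 ≈ 0.1949.

λ̂_MAP = 0.1949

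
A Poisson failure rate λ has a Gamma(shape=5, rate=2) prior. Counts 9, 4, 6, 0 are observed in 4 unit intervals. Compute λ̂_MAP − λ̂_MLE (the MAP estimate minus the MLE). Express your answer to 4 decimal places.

Σxᵢ = 19. Posterior is Gamma(24, 6); MAP = (24−1)/6 = 23/6 ≈ 3.83333.
MLE = x̄ = 19/4 ≈ 4.75000.
Difference = 23/6 − 19/4 = -11/12 ≈ -0.9167.

MAP − MLE = -0.9167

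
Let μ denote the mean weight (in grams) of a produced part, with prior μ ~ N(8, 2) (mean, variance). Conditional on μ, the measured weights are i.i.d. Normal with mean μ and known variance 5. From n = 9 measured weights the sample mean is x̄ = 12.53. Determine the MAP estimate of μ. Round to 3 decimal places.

n = 9, x̄ = 12.53.
For a Normal prior and Normal likelihood with known variance, the posterior is Normal; its mode equals its mean, the precision-weighted average.
Prior precision 1/σ₀² = 1/2 = 0.5; data precision n/σ² = 9/5 = 1.8.
μ̂ = (0.5·8 + 1.8·12.53) / (0.5 + 1.8) = 26.554/2.3 = 13277/1150 ≈ 11.545.

μ̂_MAP = 11.545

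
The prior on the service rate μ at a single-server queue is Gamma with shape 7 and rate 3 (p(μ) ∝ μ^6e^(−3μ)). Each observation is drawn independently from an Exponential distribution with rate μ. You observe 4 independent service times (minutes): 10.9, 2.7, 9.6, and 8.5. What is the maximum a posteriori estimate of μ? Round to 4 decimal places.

The Exponential(rate=μ) likelihood is ∝ μ^n e^(−μΣtᵢ). Here n = 4 and Σtᵢ = 10.9 + 2.7 + 9.6 + 8.5 = 31.7.
Posterior ∝ μ^6e^(−3μ) · μ^4e^(−31.7μ) = μ^10e^(−34.7μ), i.e. Gamma(11, 34.7).
Mode = (a−1)/b = 10/34.7 ≈ 0.2882.

μ̂_MAP = 0.2882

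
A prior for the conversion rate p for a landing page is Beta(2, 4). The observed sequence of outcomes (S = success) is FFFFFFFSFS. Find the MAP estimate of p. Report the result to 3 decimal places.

Prior: Beta(2, 4).
Data: 2 successes in 10 trials (from the sequence). The binomial likelihood contributes p^2(1−p)^8, so the posterior is Beta(2+2, 4+8) = Beta(4, 12).
For Beta(a, b) with a, b > 1 the mode is (a−1)/(a+b−2) = 3/14 ≈ 0.214.

p̂_MAP = 0.214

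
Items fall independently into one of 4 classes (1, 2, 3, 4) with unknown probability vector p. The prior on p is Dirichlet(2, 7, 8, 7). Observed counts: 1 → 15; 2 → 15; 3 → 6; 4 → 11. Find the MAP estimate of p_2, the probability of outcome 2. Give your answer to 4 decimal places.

MAP estimate: 0.3134

The posterior is Dirichlet(αᵢ + nᵢ) = Dirichlet(17, 22, 14, 18).
For a Dirichlet(a₁,…,a_K) with all aᵢ > 1, the mode has j-th component (aⱼ − 1)/(Σaᵢ − K).
Here Σaᵢ = 71 and K = 4, so p_2 = (22 − 1)/(71 − 4) = 21/67 ≈ 0.3134.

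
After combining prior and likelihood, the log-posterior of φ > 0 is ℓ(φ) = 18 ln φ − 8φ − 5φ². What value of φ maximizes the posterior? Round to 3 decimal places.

φ̂_MAP = 1.000

ℓ'(φ) = 18/φ − 8 − 10φ. Setting this to zero and multiplying by φ: 10φ² + 8φ − 18 = 0.
φ = (−8 + √(8² + 4·10·18)) / (2·10) = (−8 + √784) / 20 = (−8 + 28)/20 = 1.
ℓ''(φ) = −18/φ² − 10 < 0, confirming a maximum.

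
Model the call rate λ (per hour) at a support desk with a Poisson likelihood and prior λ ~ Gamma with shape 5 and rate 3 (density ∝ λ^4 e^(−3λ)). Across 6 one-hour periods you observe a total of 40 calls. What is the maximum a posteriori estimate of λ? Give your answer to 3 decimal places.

λ̂_MAP = 4.889

Σxᵢ = 40, n = 6.
Posterior ∝ λ^4e^(−3λ) · λ^40e^(−6λ) = λ^44e^(−9λ), i.e. Gamma(shape=45, rate=9).
The mode of a Gamma(a, b) with a ≥ 1 (shape–rate) is (a−1)/b = 44/9 ≈ 4.889.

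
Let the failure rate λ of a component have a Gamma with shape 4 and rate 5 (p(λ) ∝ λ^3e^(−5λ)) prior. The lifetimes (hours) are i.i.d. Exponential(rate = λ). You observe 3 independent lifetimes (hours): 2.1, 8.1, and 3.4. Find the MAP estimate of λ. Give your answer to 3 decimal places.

λ̂_MAP = 0.323

The Exponential(rate=λ) likelihood is ∝ λ^n e^(−λΣtᵢ). Here n = 3 and Σtᵢ = 2.1 + 8.1 + 3.4 = 13.6.
Posterior ∝ λ^3e^(−5λ) · λ^3e^(−13.6λ) = λ^6e^(−18.6λ), i.e. Gamma(7, 18.6).
Mode = (a−1)/b = 6/18.6 ≈ 0.323.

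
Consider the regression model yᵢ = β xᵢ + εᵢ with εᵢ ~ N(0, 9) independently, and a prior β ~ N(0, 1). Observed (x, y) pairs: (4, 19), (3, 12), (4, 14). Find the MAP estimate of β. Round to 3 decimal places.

β̂_MAP = 3.360

log p(β | y) = −Σ(yᵢ − βxᵢ)²/(2·9) − β²/(2·1) + const.
Setting the derivative to zero: Σxᵢ(yᵢ − βxᵢ)/9 − β/1 = 0, so β = Σxᵢyᵢ / (Σxᵢ² + σ²/τ²).
Σxᵢyᵢ = 4·19 + 3·12 + 4·14 = 168; Σxᵢ² = 41; σ²/τ² = 9.
β̂_MAP = 168 / (41 + 9) = 168/50 ≈ 3.360.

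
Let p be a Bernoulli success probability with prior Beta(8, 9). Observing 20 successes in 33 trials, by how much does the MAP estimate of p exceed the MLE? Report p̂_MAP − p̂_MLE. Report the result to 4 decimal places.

MAP − MLE = -0.0436

Posterior is Beta(28, 22); MAP = (28−1)/(50−2) = 27/48 ≈ 0.56250.
MLE ignores the prior: p̂_MLE = k/n = 20/33 ≈ 0.60606.
Difference = 27/48 − 20/33 = -23/528 ≈ -0.0436.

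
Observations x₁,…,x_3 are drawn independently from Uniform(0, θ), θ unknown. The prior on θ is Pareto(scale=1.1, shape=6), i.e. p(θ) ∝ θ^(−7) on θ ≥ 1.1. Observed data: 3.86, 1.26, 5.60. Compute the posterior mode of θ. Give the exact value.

The Uniform(0, θ) likelihood is θ^(−n) for θ ≥ max(xᵢ), zero otherwise. Here max(xᵢ) = 5.60.
Posterior ∝ θ^(−7) · θ^(−3) = θ^(−10) on θ ≥ max(1.1, 5.60) = 5.60.
This density is strictly decreasing in θ, so the posterior mode lies at the lower boundary of the support.

θ̂_MAP = 5.60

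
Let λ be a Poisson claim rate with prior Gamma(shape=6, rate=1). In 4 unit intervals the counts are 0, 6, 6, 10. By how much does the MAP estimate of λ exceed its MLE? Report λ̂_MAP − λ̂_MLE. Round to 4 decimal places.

MAP − MLE = -0.1000

Σxᵢ = 22. Posterior is Gamma(28, 5); MAP = (28−1)/5 = 27/5 ≈ 5.40000.
MLE = x̄ = 22/4 ≈ 5.50000.
Difference = 27/5 − 22/4 = -1/10 ≈ -0.1000.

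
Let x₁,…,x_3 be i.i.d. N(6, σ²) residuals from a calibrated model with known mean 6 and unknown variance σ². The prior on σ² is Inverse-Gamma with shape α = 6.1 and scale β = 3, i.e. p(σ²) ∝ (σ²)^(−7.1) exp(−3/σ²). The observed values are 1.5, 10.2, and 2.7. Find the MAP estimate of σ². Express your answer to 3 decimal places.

Sum of squared deviations about the known mean: SS = (1.5−6)² + (10.2−6)² + (2.7−6)² = 48.78.
The Normal likelihood contributes (σ²)^(−n/2) exp(−SS/(2σ²)), so the posterior is Inverse-Gamma(α + n/2, β + SS/2) = Inverse-Gamma(7.6, 27.39).
The mode of Inverse-Gamma(a, b) is b/(a+1) = 27.39/8.6 ≈ 3.185.

σ̂²_MAP = 3.185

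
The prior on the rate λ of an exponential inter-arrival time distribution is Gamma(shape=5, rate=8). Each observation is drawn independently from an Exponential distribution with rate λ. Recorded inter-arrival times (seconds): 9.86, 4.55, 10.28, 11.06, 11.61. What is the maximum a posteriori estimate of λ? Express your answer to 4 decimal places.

The Exponential(rate=λ) likelihood is ∝ λ^n e^(−λΣtᵢ). Here n = 5 and Σtᵢ = 9.86 + 4.55 + 10.28 + 11.06 + 11.61 = 47.36.
Posterior ∝ λ^4e^(−8λ) · λ^5e^(−47.36λ) = λ^9e^(−55.36λ), i.e. Gamma(10, 55.36).
Mode = (a−1)/b = 9/55.36 ≈ 0.1626.

λ̂_MAP = 0.1626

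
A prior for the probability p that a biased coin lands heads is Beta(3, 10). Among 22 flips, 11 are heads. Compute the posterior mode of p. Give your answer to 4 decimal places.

Prior: Beta(3, 10).
Data: 11 successes in 22 trials. The binomial likelihood contributes p^11(1−p)^11, so the posterior is Beta(3+11, 10+11) = Beta(14, 21).
For Beta(a, b) with a, b > 1 the mode is (a−1)/(a+b−2) = 13/33 ≈ 0.3939.

p̂_MAP = 0.3939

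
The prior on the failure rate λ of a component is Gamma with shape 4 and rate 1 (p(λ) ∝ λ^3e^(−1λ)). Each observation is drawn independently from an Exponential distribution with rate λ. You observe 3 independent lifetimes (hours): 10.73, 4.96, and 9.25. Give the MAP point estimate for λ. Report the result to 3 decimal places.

The Exponential(rate=λ) likelihood is ∝ λ^n e^(−λΣtᵢ). Here n = 3 and Σtᵢ = 10.73 + 4.96 + 9.25 = 24.94.
Posterior ∝ λ^3e^(−1λ) · λ^3e^(−24.94λ) = λ^6e^(−25.94λ), i.e. Gamma(7, 25.94).
Mode = (a−1)/b = 6/25.94 ≈ 0.231.

λ̂_MAP = 0.231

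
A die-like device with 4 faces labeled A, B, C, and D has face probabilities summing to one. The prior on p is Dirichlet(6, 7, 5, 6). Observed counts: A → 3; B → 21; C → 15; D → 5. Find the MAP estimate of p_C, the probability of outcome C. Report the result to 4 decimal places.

MAP estimate of p_C = 0.2969

The posterior is Dirichlet(αᵢ + nᵢ) = Dirichlet(9, 28, 20, 11).
For a Dirichlet(a₁,…,a_K) with all aᵢ > 1, the mode has j-th component (aⱼ − 1)/(Σaᵢ − K).
Here Σaᵢ = 68 and K = 4, so p_C = (20 − 1)/(68 − 4) = 19/64 ≈ 0.2969.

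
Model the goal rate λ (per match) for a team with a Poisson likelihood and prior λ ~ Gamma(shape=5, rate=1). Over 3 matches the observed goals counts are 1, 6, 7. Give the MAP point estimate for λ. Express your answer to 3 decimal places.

λ̂_MAP = 4.500

Σxᵢ = 1+6+7 = 14, with n = 3.
Posterior ∝ λ^4e^(−1λ) · λ^14e^(−3λ) = λ^18e^(−4λ), i.e. Gamma(shape=19, rate=4).
The mode of a Gamma(a, b) with a ≥ 1 (shape–rate) is (a−1)/b = 18/4 ≈ 4.500.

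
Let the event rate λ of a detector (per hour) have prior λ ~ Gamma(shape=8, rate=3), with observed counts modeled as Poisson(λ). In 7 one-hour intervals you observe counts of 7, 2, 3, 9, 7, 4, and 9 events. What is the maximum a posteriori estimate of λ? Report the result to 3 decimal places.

λ̂_MAP = 4.800

Σxᵢ = 7+2+3+9+7+4+9 = 41, with n = 7.
Posterior ∝ λ^7e^(−3λ) · λ^41e^(−7λ) = λ^48e^(−10λ), i.e. Gamma(shape=49, rate=10).
The mode of a Gamma(a, b) with a ≥ 1 (shape–rate) is (a−1)/b = 48/10 ≈ 4.800.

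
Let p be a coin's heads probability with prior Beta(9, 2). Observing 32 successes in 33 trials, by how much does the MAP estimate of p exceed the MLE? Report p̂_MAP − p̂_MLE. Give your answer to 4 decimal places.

Posterior is Beta(41, 3); MAP = (41−1)/(44−2) = 40/42 ≈ 0.95238.
MLE ignores the prior: p̂_MLE = k/n = 32/33 ≈ 0.96970.
Difference = 40/42 − 32/33 = -4/231 ≈ -0.0173.

MAP − MLE = -0.0173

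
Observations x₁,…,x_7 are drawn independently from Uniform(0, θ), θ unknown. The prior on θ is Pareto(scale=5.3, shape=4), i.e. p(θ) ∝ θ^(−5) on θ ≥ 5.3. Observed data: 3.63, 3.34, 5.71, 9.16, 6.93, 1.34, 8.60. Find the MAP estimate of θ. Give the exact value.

The Uniform(0, θ) likelihood is θ^(−n) for θ ≥ max(xᵢ), zero otherwise. Here max(xᵢ) = 9.16.
Posterior ∝ θ^(−5) · θ^(−7) = θ^(−12) on θ ≥ max(5.3, 9.16) = 9.16.
This density is strictly decreasing in θ, so the posterior mode lies at the lower boundary of the support.

θ̂_MAP = 9.16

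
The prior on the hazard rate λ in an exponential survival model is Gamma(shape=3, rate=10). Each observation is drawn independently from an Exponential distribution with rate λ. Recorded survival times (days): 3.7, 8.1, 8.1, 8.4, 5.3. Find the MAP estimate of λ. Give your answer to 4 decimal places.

λ̂_MAP = 0.1606

The Exponential(rate=λ) likelihood is ∝ λ^n e^(−λΣtᵢ). Here n = 5 and Σtᵢ = 3.7 + 8.1 + 8.1 + 8.4 + 5.3 = 33.6.
Posterior ∝ λ^2e^(−10λ) · λ^5e^(−33.6λ) = λ^7e^(−43.6λ), i.e. Gamma(8, 43.6).
Mode = (a−1)/b = 7/43.6 ≈ 0.1606.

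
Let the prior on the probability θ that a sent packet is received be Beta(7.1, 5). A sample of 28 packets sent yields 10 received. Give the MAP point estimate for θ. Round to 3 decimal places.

Prior: Beta(7.1, 5).
Data: 10 successes in 28 trials. The binomial likelihood contributes θ^10(1−θ)^18, so the posterior is Beta(7.1+10, 5+18) = Beta(17.1, 23).
For Beta(a, b) with a, b > 1 the mode is (a−1)/(a+b−2) = 16.1/38.1 ≈ 0.423.

θ̂_MAP = 0.423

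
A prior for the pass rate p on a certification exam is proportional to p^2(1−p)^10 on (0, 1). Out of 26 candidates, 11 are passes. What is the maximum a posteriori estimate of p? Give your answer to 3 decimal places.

The prior density ∝ p^2(1−p)^10 is the kernel of Beta(3, 11).
Data: 11 successes in 26 trials. The binomial likelihood contributes p^11(1−p)^15, so the posterior is Beta(3+11, 11+15) = Beta(14, 26).
For Beta(a, b) with a, b > 1 the mode is (a−1)/(a+b−2) = 13/38 ≈ 0.342.

p̂_MAP = 0.342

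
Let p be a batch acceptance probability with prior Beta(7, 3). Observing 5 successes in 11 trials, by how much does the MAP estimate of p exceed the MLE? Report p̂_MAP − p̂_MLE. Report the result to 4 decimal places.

Posterior is Beta(12, 9); MAP = (12−1)/(21−2) = 11/19 ≈ 0.57895.
MLE ignores the prior: p̂_MLE = k/n = 5/11 ≈ 0.45455.
Difference = 11/19 − 5/11 = 26/209 ≈ 0.1244.

MAP − MLE = 0.1244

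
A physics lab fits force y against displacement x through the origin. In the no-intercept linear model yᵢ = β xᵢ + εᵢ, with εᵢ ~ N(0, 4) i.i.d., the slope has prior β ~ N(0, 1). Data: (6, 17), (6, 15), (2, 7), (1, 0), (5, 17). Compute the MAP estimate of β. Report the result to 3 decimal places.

β̂_MAP = 2.745

log p(β | y) = −Σ(yᵢ − βxᵢ)²/(2·4) − β²/(2·1) + const.
Setting the derivative to zero: Σxᵢ(yᵢ − βxᵢ)/4 − β/1 = 0, so β = Σxᵢyᵢ / (Σxᵢ² + σ²/τ²).
Σxᵢyᵢ = 6·17 + 6·15 + 2·7 + 1·0 + 5·17 = 291; Σxᵢ² = 102; σ²/τ² = 4.
β̂_MAP = 291 / (102 + 4) = 291/106 ≈ 2.745.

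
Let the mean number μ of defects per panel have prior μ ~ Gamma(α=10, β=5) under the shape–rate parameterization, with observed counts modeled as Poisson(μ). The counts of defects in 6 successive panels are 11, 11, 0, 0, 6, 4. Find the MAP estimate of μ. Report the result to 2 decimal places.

μ̂_MAP = 3.73

Σxᵢ = 11+11+0+0+6+4 = 32, with n = 6.
Posterior ∝ μ^9e^(−5μ) · μ^32e^(−6μ) = μ^41e^(−11μ), i.e. Gamma(shape=42, rate=11).
The mode of a Gamma(a, b) with a ≥ 1 (shape–rate) is (a−1)/b = 41/11 ≈ 3.73.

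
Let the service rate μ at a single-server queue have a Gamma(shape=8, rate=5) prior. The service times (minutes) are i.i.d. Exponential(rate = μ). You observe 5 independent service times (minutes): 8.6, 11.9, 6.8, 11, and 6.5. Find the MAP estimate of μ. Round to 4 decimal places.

μ̂_MAP = 0.2410

The Exponential(rate=μ) likelihood is ∝ μ^n e^(−μΣtᵢ). Here n = 5 and Σtᵢ = 8.6 + 11.9 + 6.8 + 11 + 6.5 = 44.8.
Posterior ∝ μ^7e^(−5μ) · μ^5e^(−44.8μ) = μ^12e^(−49.8μ), i.e. Gamma(13, 49.8).
Mode = (a−1)/b = 12/49.8 ≈ 0.2410.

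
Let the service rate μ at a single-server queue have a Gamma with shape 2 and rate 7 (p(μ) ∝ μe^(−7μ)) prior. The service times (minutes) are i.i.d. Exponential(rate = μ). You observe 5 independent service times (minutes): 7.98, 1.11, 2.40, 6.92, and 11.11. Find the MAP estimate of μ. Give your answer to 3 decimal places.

The Exponential(rate=μ) likelihood is ∝ μ^n e^(−μΣtᵢ). Here n = 5 and Σtᵢ = 7.98 + 1.11 + 2.40 + 6.92 + 11.11 = 29.52.
Posterior ∝ μe^(−7μ) · μ^5e^(−29.52μ) = μ^6e^(−36.52μ), i.e. Gamma(7, 36.52).
Mode = (a−1)/b = 6/36.52 ≈ 0.164.

μ̂_MAP = 0.164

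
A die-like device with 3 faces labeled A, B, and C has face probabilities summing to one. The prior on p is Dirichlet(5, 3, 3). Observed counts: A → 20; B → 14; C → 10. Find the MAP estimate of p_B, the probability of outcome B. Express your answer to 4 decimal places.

MAP estimate of p_B = 0.3077

The posterior is Dirichlet(αᵢ + nᵢ) = Dirichlet(25, 17, 13).
For a Dirichlet(a₁,…,a_K) with all aᵢ > 1, the mode has j-th component (aⱼ − 1)/(Σaᵢ − K).
Here Σaᵢ = 55 and K = 3, so p_B = (17 − 1)/(55 − 3) = 16/52 ≈ 0.3077.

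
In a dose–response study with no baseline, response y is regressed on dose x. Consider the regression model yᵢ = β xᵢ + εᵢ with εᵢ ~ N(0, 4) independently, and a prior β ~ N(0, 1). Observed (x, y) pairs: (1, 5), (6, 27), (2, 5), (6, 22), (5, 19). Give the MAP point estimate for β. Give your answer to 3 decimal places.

log p(β | y) = −Σ(yᵢ − βxᵢ)²/(2·4) − β²/(2·1) + const.
Setting the derivative to zero: Σxᵢ(yᵢ − βxᵢ)/4 − β/1 = 0, so β = Σxᵢyᵢ / (Σxᵢ² + σ²/τ²).
Σxᵢyᵢ = 1·5 + 6·27 + 2·5 + 6·22 + 5·19 = 404; Σxᵢ² = 102; σ²/τ² = 4.
β̂_MAP = 404 / (102 + 4) = 404/106 ≈ 3.811.

β̂_MAP = 3.811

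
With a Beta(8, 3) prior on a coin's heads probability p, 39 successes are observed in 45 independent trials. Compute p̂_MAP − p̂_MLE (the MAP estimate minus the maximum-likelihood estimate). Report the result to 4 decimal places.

MAP − MLE = -0.0148

Posterior is Beta(47, 9); MAP = (47−1)/(56−2) = 46/54 ≈ 0.85185.
MLE ignores the prior: p̂_MLE = k/n = 39/45 ≈ 0.86667.
Difference = 46/54 − 39/45 = -2/135 ≈ -0.0148.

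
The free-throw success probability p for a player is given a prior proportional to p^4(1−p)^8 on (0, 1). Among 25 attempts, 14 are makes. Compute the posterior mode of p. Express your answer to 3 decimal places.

The prior density ∝ p^4(1−p)^8 is the kernel of Beta(5, 9).
Data: 14 successes in 25 trials. The binomial likelihood contributes p^14(1−p)^11, so the posterior is Beta(5+14, 9+11) = Beta(19, 20).
For Beta(a, b) with a, b > 1 the mode is (a−1)/(a+b−2) = 18/37 ≈ 0.486.

p̂_MAP = 0.486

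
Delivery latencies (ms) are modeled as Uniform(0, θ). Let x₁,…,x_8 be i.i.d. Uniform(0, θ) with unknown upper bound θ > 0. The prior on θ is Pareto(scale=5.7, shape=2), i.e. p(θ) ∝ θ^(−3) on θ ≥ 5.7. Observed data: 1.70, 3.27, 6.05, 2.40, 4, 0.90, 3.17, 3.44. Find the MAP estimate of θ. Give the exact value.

θ̂_MAP = 6.05

The Uniform(0, θ) likelihood is θ^(−n) for θ ≥ max(xᵢ), zero otherwise. Here max(xᵢ) = 6.05.
Posterior ∝ θ^(−3) · θ^(−8) = θ^(−11) on θ ≥ max(5.7, 6.05) = 6.05.
This density is strictly decreasing in θ, so the posterior mode lies at the lower boundary of the support.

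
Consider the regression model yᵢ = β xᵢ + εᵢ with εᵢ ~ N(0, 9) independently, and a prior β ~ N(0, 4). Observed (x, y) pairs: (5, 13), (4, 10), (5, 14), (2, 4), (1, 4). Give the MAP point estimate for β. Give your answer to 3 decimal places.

log p(β | y) = −Σ(yᵢ − βxᵢ)²/(2·9) − β²/(2·4) + const.
Setting the derivative to zero: Σxᵢ(yᵢ − βxᵢ)/9 − β/4 = 0, so β = Σxᵢyᵢ / (Σxᵢ² + σ²/τ²).
Σxᵢyᵢ = 5·13 + 4·10 + 5·14 + 2·4 + 1·4 = 187; Σxᵢ² = 71; σ²/τ² = 2.25.
β̂_MAP = 187 / (71 + 2.25) = 187/73.25 ≈ 2.553.

β̂_MAP = 2.553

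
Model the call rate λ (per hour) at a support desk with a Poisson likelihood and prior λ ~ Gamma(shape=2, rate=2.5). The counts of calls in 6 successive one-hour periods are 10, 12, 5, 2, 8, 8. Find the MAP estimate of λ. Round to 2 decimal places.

Σxᵢ = 10+12+5+2+8+8 = 45, with n = 6.
Posterior ∝ λe^(−2.5λ) · λ^45e^(−6λ) = λ^46e^(−8.5λ), i.e. Gamma(shape=47, rate=8.5).
The mode of a Gamma(a, b) with a ≥ 1 (shape–rate) is (a−1)/b = 46/8.5 ≈ 5.41.

λ̂_MAP = 5.41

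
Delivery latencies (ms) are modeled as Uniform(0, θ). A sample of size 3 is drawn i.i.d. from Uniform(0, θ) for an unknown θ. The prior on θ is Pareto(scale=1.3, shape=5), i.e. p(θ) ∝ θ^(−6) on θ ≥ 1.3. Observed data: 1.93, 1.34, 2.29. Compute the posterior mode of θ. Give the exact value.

The Uniform(0, θ) likelihood is θ^(−n) for θ ≥ max(xᵢ), zero otherwise. Here max(xᵢ) = 2.29.
Posterior ∝ θ^(−6) · θ^(−3) = θ^(−9) on θ ≥ max(1.3, 2.29) = 2.29.
This density is strictly decreasing in θ, so the posterior mode lies at the lower boundary of the support.

θ̂_MAP = 2.29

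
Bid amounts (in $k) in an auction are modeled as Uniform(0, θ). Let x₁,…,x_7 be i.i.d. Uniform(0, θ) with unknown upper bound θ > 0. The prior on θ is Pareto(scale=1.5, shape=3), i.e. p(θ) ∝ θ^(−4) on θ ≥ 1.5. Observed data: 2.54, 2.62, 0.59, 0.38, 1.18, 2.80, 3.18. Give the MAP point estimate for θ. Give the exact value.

θ̂_MAP = 3.18

The Uniform(0, θ) likelihood is θ^(−n) for θ ≥ max(xᵢ), zero otherwise. Here max(xᵢ) = 3.18.
Posterior ∝ θ^(−4) · θ^(−7) = θ^(−11) on θ ≥ max(1.5, 3.18) = 3.18.
This density is strictly decreasing in θ, so the posterior mode lies at the lower boundary of the support.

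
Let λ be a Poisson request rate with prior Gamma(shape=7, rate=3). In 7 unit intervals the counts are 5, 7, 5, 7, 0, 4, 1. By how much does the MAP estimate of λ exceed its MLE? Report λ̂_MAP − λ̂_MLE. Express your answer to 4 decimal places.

Σxᵢ = 29. Posterior is Gamma(36, 10); MAP = (36−1)/10 = 35/10 ≈ 3.50000.
MLE = x̄ = 29/7 ≈ 4.14286.
Difference = 35/10 − 29/7 = -9/14 ≈ -0.6429.

MAP − MLE = -0.6429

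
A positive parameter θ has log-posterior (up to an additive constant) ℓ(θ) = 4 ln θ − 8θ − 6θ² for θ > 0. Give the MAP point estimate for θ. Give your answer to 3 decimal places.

θ̂_MAP = 0.333

ℓ'(θ) = 4/θ − 8 − 12θ. Setting this to zero and multiplying by θ: 12θ² + 8θ − 4 = 0.
θ = (−8 + √(8² + 4·12·4)) / (2·12) = (−8 + √256) / 24 = (−8 + 16)/24 = 1/3.
ℓ''(θ) = −4/θ² − 12 < 0, confirming a maximum.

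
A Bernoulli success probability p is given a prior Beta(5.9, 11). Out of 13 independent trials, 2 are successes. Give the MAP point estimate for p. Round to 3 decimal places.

p̂_MAP = 0.247

Prior: Beta(5.9, 11).
Data: 2 successes in 13 trials. The binomial likelihood contributes p^2(1−p)^11, so the posterior is Beta(5.9+2, 11+11) = Beta(7.9, 22).
For Beta(a, b) with a, b > 1 the mode is (a−1)/(a+b−2) = 6.9/27.9 ≈ 0.247.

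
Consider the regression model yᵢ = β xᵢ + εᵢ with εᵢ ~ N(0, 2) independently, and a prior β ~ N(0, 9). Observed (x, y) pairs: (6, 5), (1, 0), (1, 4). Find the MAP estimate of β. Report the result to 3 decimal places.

β̂_MAP = 0.890

log p(β | y) = −Σ(yᵢ − βxᵢ)²/(2·2) − β²/(2·9) + const.
Setting the derivative to zero: Σxᵢ(yᵢ − βxᵢ)/2 − β/9 = 0, so β = Σxᵢyᵢ / (Σxᵢ² + σ²/τ²).
Σxᵢyᵢ = 6·5 + 1·0 + 1·4 = 34; Σxᵢ² = 38; σ²/τ² = 2/9.
β̂_MAP = 34 / (38 + 2/9) = 34/(344/9) = 153/172 ≈ 0.890.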